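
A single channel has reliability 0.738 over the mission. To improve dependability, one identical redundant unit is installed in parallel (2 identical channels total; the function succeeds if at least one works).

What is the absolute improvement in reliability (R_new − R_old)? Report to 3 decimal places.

0.193

R_before = 0.738
R_after = 1 − (1 − 0.738)^2 = 0.931
ΔR = 0.931 − 0.738 = 0.193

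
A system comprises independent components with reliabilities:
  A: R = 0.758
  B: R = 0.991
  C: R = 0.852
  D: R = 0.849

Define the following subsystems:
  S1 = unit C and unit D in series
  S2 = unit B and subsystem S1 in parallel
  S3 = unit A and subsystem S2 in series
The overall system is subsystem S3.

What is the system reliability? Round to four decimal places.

Series (C and D): 0.852000 × 0.849000 = 0.723348
Parallel (B and [0.723348]): 1 − (1 − 0.991000)(1 − 0.723348) = 0.997510
Series (A and [0.997510]): 0.758000 × 0.997510 = 0.7561

0.7561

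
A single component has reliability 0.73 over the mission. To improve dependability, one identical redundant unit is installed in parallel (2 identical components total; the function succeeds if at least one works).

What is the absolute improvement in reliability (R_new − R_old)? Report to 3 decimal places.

0.197

R_before = 0.73
R_after = 1 − (1 − 0.73)^2 = 0.927
ΔR = 0.927 − 0.73 = 0.197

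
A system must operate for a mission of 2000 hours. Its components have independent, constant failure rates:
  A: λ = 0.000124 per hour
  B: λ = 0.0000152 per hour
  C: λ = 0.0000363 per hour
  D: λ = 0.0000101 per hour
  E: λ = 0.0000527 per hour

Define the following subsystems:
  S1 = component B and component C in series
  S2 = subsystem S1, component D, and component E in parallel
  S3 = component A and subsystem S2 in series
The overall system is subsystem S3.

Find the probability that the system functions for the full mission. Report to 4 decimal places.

0.7802

R(A) = exp(−0.000124 × 2000) = 0.780360
R(B) = exp(−0.0000152 × 2000) = 0.970057
R(C) = exp(−0.0000363 × 2000) = 0.929973
R(D) = exp(−0.0000101 × 2000) = 0.980003
R(E) = exp(−0.0000527 × 2000) = 0.899964
Series (B and C): 0.970057 × 0.929973 = 0.902127
Parallel ([0.902127], D, and E): 1 − (1 − 0.902127)(1 − 0.980003)(1 − 0.899964) = 0.999804
Series (A and [0.999804]): 0.780360 × 0.999804 = 0.7802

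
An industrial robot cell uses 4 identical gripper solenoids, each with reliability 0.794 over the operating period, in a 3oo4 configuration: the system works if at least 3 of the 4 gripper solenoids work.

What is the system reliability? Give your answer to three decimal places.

0.810

R = Σ_{i=3}^{4} C(4,i) p^i (1−p)^{4−i} with p = 0.794
C(4,3)·0.794^3·0.206^1 = 0.41247
C(4,4)·0.794^4·0.206^0 = 0.39745
Sum = 0.810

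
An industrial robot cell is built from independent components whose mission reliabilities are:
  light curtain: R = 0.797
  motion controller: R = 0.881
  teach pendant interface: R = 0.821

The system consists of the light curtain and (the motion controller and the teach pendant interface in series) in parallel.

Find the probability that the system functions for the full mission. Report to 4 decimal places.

Series (motion controller and teach pendant interface): 0.881000 × 0.821000 = 0.723301
Parallel (light curtain and [0.723301]): 1 − (1 − 0.797000)(1 − 0.723301) = 0.9438

0.9438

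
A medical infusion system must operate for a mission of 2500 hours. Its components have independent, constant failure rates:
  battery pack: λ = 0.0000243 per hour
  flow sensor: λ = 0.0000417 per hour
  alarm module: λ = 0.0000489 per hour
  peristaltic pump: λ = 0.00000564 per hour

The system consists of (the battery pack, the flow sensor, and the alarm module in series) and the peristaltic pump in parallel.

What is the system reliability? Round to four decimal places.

0.9965

R(battery pack) = exp(−0.0000243 × 2500) = 0.941058
R(flow sensor) = exp(−0.0000417 × 2500) = 0.901000
R(alarm module) = exp(−0.0000489 × 2500) = 0.884927
R(peristaltic pump) = exp(−0.00000564 × 2500) = 0.985999
Series (battery pack, flow sensor, and alarm module): 0.941058 × 0.901000 × 0.884927 = 0.750324
Parallel ([0.750324] and peristaltic pump): 1 − (1 − 0.750324)(1 − 0.985999) = 0.9965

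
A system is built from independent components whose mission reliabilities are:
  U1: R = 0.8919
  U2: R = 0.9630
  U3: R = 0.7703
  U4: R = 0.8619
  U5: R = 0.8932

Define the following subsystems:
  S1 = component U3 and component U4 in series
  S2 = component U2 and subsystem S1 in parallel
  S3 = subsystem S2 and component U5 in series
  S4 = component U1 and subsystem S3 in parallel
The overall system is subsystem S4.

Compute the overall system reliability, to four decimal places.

0.9873

Series (U3 and U4): 0.770300 × 0.861900 = 0.663922
Parallel (U2 and [0.663922]): 1 − (1 − 0.963000)(1 − 0.663922) = 0.987565
Series ([0.987565] and U5): 0.987565 × 0.893200 = 0.882093
Parallel (U1 and [0.882093]): 1 − (1 − 0.891900)(1 − 0.882093) = 0.9873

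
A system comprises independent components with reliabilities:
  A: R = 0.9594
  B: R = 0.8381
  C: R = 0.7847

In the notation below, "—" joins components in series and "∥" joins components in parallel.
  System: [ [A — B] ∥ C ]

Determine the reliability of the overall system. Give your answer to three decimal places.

0.958

Series (A and B): 0.95940 × 0.83810 = 0.80407
Parallel ([0.80407] and C): 1 − (1 − 0.80407)(1 − 0.78470) = 0.958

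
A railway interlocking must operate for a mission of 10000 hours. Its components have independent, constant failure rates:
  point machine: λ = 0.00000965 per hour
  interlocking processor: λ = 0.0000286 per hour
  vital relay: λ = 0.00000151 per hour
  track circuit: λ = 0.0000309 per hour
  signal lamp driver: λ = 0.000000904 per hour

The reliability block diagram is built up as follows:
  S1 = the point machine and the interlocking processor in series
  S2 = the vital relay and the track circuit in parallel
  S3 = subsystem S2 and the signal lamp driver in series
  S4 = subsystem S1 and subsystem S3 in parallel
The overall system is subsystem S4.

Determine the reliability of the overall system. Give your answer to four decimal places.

0.9959

R(point machine) = exp(−0.00000965 × 10000) = 0.908010
R(interlocking processor) = exp(−0.0000286 × 10000) = 0.751263
R(vital relay) = exp(−0.00000151 × 10000) = 0.985013
R(track circuit) = exp(−0.0000309 × 10000) = 0.734181
R(signal lamp driver) = exp(−0.000000904 × 10000) = 0.991001
Series (point machine and interlocking processor): 0.908010 × 0.751263 = 0.682154
Parallel (vital relay and track circuit): 1 − (1 − 0.985013)(1 − 0.734181) = 0.996016
Series ([0.996016] and signal lamp driver): 0.996016 × 0.991001 = 0.987053
Parallel ([0.682154] and [0.987053]): 1 − (1 − 0.682154)(1 − 0.987053) = 0.9959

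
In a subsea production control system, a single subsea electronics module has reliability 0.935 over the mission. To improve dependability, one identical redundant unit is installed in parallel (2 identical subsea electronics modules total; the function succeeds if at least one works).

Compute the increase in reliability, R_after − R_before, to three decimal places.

R_before = 0.935
R_after = 1 − (1 − 0.935)^2 = 0.996
ΔR = 0.996 − 0.935 = 0.061

0.061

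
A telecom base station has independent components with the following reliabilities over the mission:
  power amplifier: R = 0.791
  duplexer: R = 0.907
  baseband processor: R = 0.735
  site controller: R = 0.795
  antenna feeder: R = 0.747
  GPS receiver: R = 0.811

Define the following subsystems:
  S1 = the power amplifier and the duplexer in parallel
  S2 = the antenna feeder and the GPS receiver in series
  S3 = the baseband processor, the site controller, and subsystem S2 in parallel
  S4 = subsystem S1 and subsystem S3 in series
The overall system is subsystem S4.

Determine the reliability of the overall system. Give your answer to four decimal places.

Parallel (power amplifier and duplexer): 1 − (1 − 0.791000)(1 − 0.907000) = 0.980563
Series (antenna feeder and GPS receiver): 0.747000 × 0.811000 = 0.605817
Parallel (baseband processor, site controller, and [0.605817]): 1 − (1 − 0.735000)(1 − 0.795000)(1 − 0.605817) = 0.978586
Series ([0.980563] and [0.978586]): 0.980563 × 0.978586 = 0.9596

0.9596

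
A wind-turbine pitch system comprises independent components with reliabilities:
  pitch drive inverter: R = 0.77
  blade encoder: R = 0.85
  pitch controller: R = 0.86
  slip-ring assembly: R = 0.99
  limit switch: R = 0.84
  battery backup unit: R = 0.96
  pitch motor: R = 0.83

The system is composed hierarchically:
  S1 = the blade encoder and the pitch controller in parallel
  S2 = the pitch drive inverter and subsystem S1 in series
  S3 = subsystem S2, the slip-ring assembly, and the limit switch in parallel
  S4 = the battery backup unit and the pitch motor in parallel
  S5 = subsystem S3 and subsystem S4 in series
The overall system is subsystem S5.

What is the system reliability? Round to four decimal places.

0.9928

Parallel (blade encoder and pitch controller): 1 − (1 − 0.850000)(1 − 0.860000) = 0.979000
Series (pitch drive inverter and [0.979000]): 0.770000 × 0.979000 = 0.753830
Parallel ([0.753830], slip-ring assembly, and limit switch): 1 − (1 − 0.753830)(1 − 0.990000)(1 − 0.840000) = 0.999606
Parallel (battery backup unit and pitch motor): 1 − (1 − 0.960000)(1 − 0.830000) = 0.993200
Series ([0.999606] and [0.993200]): 0.999606 × 0.993200 = 0.9928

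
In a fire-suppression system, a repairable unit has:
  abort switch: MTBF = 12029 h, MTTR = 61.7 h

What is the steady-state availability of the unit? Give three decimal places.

A(abort switch) = MTBF/(MTBF+MTTR) = 12029/(12029+61.7) = 0.995

0.995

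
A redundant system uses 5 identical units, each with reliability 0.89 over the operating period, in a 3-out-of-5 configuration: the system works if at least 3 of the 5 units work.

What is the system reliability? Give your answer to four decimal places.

R = Σ_{i=3}^{5} C(5,i) p^i (1−p)^{5−i} with p = 0.89
C(5,3)·0.89^3·0.11^2 = 0.085301
C(5,4)·0.89^4·0.11^1 = 0.345082
C(5,5)·0.89^5·0.11^0 = 0.558406
Sum = 0.9888

0.9888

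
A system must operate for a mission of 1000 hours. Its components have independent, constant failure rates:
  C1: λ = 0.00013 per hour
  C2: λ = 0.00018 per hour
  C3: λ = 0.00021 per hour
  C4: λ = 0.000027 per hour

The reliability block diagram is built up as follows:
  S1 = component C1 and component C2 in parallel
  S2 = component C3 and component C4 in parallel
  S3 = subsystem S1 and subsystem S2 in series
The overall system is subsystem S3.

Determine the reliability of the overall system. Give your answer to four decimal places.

R(C1) = exp(−0.00013 × 1000) = 0.878095
R(C2) = exp(−0.00018 × 1000) = 0.835270
R(C3) = exp(−0.00021 × 1000) = 0.810584
R(C4) = exp(−0.000027 × 1000) = 0.973361
Parallel (C1 and C2): 1 − (1 − 0.878095)(1 − 0.835270) = 0.979919
Parallel (C3 and C4): 1 − (1 − 0.810584)(1 − 0.973361) = 0.994954
Series ([0.979919] and [0.994954]): 0.979919 × 0.994954 = 0.9750

0.9750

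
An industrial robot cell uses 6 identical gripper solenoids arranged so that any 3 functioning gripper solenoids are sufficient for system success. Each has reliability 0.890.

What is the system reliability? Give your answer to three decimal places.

0.998

R = Σ_{i=3}^{6} C(6,i) p^i (1−p)^{6−i} with p = 0.890
C(6,3)·0.890^3·0.110^3 = 0.01877
C(6,4)·0.890^4·0.110^2 = 0.11388
C(6,5)·0.890^5·0.110^1 = 0.36855
C(6,6)·0.890^6·0.110^0 = 0.49698
Sum = 0.998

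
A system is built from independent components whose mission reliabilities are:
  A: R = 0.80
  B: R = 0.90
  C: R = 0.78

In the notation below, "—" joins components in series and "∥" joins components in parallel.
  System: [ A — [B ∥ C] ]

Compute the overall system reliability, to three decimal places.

0.782

Parallel (B and C): 1 − (1 − 0.90000)(1 − 0.78000) = 0.97800
Series (A and [0.97800]): 0.80000 × 0.97800 = 0.782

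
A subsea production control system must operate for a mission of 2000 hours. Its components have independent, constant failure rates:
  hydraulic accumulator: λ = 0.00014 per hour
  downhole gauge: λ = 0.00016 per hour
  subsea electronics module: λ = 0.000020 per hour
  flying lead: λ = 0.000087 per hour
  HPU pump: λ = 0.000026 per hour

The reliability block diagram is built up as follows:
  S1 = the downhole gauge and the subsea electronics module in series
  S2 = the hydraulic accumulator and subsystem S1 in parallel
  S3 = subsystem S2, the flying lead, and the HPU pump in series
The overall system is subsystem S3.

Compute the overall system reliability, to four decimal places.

0.7388

R(hydraulic accumulator) = exp(−0.00014 × 2000) = 0.755784
R(downhole gauge) = exp(−0.00016 × 2000) = 0.726149
R(subsea electronics module) = exp(−0.000020 × 2000) = 0.960789
R(flying lead) = exp(−0.000087 × 2000) = 0.840297
R(HPU pump) = exp(−0.000026 × 2000) = 0.949329
Series (downhole gauge and subsea electronics module): 0.726149 × 0.960789 = 0.697676
Parallel (hydraulic accumulator and [0.697676]): 1 − (1 − 0.755784)(1 − 0.697676) = 0.926168
Series ([0.926168], flying lead, and HPU pump): 0.926168 × 0.840297 × 0.949329 = 0.7388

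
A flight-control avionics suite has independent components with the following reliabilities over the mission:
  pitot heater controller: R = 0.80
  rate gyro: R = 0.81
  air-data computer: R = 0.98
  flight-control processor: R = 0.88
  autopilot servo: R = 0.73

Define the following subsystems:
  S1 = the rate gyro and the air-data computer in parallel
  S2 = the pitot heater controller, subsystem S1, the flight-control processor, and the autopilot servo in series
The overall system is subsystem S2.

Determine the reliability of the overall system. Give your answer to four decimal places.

Parallel (rate gyro and air-data computer): 1 − (1 − 0.810000)(1 − 0.980000) = 0.996200
Series (pitot heater controller, [0.996200], flight-control processor, and autopilot servo): 0.800000 × 0.996200 × 0.880000 × 0.730000 = 0.5120

0.5120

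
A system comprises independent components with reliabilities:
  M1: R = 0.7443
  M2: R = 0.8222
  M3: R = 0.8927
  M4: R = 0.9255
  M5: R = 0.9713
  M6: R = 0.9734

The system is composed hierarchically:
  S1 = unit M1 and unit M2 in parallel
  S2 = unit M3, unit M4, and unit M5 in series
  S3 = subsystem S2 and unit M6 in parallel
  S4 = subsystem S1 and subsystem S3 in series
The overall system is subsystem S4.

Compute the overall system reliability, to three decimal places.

0.950

Parallel (M1 and M2): 1 − (1 − 0.74430)(1 − 0.82220) = 0.95454
Series (M3, M4, and M5): 0.89270 × 0.92550 × 0.97130 = 0.80248
Parallel ([0.80248] and M6): 1 − (1 − 0.80248)(1 − 0.97340) = 0.99475
Series ([0.95454] and [0.99475]): 0.95454 × 0.99475 = 0.950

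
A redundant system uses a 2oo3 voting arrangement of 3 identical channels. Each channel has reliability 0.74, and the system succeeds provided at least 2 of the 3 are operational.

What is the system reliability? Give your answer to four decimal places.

0.8324

R = Σ_{i=2}^{3} C(3,i) p^i (1−p)^{3−i} with p = 0.74
C(3,2)·0.74^2·0.26^1 = 0.427128
C(3,3)·0.74^3·0.26^0 = 0.405224
Sum = 0.8324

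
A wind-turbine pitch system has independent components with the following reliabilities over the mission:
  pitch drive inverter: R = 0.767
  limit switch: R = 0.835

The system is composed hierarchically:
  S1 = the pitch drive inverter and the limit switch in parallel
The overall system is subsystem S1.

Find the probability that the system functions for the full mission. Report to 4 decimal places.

0.9616

Parallel (pitch drive inverter and limit switch): 1 − (1 − 0.767000)(1 − 0.835000) = 0.9616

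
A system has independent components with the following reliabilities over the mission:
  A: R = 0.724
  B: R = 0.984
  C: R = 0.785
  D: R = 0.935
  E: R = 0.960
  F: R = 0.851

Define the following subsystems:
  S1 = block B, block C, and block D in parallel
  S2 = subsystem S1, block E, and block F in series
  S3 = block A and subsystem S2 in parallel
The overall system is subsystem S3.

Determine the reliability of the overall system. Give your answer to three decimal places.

Parallel (B, C, and D): 1 − (1 − 0.98400)(1 − 0.78500)(1 − 0.93500) = 0.99978
Series ([0.99978], E, and F): 0.99978 × 0.96000 × 0.85100 = 0.81678
Parallel (A and [0.81678]): 1 − (1 − 0.72400)(1 − 0.81678) = 0.949

0.949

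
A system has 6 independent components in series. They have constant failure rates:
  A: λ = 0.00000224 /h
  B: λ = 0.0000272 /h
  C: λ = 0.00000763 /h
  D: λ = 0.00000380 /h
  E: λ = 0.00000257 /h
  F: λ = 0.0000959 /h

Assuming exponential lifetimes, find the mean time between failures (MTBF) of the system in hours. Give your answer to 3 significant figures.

7180

Series of exponential components: λ_sys = Σ λ_i
λ_sys = 0.00000224 + 0.0000272 + 0.00000763 + 0.00000380 + 0.00000257 + 0.0000959 = 1.3934e-04 /h
MTBF = 1 / λ_sys = 7180 h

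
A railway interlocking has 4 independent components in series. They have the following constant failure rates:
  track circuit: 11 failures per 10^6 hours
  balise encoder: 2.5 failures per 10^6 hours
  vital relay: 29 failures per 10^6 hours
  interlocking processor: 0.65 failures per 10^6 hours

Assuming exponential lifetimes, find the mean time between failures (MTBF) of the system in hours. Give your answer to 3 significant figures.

Series of exponential components: λ_sys = Σ λ_i
λ_sys = 0.000011 + 0.0000025 + 0.000029 + 0.00000065 = 4.3150e-05 /h
MTBF = 1 / λ_sys = 23200 h

23200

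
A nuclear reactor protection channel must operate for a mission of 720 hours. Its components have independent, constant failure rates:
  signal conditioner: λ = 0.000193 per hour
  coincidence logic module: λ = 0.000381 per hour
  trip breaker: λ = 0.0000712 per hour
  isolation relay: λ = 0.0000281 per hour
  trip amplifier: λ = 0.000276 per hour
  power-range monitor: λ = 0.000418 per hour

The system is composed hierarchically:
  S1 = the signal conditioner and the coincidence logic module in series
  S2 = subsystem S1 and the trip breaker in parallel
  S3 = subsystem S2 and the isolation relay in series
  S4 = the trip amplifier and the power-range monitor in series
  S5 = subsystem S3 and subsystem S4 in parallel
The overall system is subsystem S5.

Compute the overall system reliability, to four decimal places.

0.9856

R(signal conditioner) = exp(−0.000193 × 720) = 0.870263
R(coincidence logic module) = exp(−0.000381 × 720) = 0.760089
R(trip breaker) = exp(−0.0000712 × 720) = 0.950028
R(isolation relay) = exp(−0.0000281 × 720) = 0.979971
R(trip amplifier) = exp(−0.000276 × 720) = 0.819779
R(power-range monitor) = exp(−0.000418 × 720) = 0.740107
Series (signal conditioner and coincidence logic module): 0.870263 × 0.760089 = 0.661477
Parallel ([0.661477] and trip breaker): 1 − (1 − 0.661477)(1 − 0.950028) = 0.983083
Series ([0.983083] and isolation relay): 0.983083 × 0.979971 = 0.963393
Series (trip amplifier and power-range monitor): 0.819779 × 0.740107 = 0.606724
Parallel ([0.963393] and [0.606724]): 1 − (1 − 0.963393)(1 − 0.606724) = 0.9856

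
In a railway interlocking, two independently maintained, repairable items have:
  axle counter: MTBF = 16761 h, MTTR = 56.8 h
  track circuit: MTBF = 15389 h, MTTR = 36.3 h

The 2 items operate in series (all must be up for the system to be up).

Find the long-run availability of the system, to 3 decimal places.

0.994

A(axle counter) = MTBF/(MTBF+MTTR) = 16761/(16761+56.8) = 0.996623
A(track circuit) = MTBF/(MTBF+MTTR) = 15389/(15389+36.3) = 0.997647
Series availability: 0.996623 × 0.997647 = 0.994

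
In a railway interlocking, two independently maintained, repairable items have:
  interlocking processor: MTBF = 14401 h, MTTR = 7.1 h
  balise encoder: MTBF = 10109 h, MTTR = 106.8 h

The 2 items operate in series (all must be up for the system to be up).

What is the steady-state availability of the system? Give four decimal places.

A(interlocking processor) = MTBF/(MTBF+MTTR) = 14401/(14401+7.1) = 0.999507
A(balise encoder) = MTBF/(MTBF+MTTR) = 10109/(10109+106.8) = 0.989546
Series availability: 0.999507 × 0.989546 = 0.9891

0.9891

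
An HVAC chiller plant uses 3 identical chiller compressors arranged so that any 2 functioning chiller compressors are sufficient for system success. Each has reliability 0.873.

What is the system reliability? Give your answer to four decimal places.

0.9557

R = Σ_{i=2}^{3} C(3,i) p^i (1−p)^{3−i} with p = 0.873
C(3,2)·0.873^2·0.127^1 = 0.290371
C(3,3)·0.873^3·0.127^0 = 0.665339
Sum = 0.9557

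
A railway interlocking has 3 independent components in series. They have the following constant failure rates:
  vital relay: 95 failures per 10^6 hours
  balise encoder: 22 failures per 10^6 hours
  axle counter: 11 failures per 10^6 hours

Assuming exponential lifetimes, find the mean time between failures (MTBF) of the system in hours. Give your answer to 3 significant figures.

7810

Series of exponential components: λ_sys = Σ λ_i
λ_sys = 0.000095 + 0.000022 + 0.000011 = 1.2800e-04 /h
MTBF = 1 / λ_sys = 7810 h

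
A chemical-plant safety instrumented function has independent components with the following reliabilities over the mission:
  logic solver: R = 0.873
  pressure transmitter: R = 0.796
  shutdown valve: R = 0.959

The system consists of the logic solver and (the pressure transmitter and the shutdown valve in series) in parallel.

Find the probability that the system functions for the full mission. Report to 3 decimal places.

Series (pressure transmitter and shutdown valve): 0.79600 × 0.95900 = 0.76336
Parallel (logic solver and [0.76336]): 1 − (1 − 0.87300)(1 − 0.76336) = 0.970

0.970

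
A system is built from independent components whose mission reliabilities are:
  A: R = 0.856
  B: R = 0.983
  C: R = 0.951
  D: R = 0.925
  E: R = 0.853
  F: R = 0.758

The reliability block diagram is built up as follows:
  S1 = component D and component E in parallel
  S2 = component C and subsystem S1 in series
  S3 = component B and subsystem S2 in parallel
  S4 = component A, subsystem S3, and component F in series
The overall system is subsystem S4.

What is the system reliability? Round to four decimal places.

0.6482

Parallel (D and E): 1 − (1 − 0.925000)(1 − 0.853000) = 0.988975
Series (C and [0.988975]): 0.951000 × 0.988975 = 0.940515
Parallel (B and [0.940515]): 1 − (1 − 0.983000)(1 − 0.940515) = 0.998989
Series (A, [0.998989], and F): 0.856000 × 0.998989 × 0.758000 = 0.6482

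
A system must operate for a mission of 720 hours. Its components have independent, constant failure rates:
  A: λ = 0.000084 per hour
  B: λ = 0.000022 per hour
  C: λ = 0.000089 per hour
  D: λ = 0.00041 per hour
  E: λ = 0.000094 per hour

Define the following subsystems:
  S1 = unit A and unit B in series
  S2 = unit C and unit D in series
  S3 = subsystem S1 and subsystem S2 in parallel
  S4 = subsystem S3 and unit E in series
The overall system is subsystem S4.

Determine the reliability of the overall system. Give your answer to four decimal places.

R(A) = exp(−0.000084 × 720) = 0.941313
R(B) = exp(−0.000022 × 720) = 0.984285
R(C) = exp(−0.000089 × 720) = 0.937930
R(D) = exp(−0.00041 × 720) = 0.744383
R(E) = exp(−0.000094 × 720) = 0.934559
Series (A and B): 0.941313 × 0.984285 = 0.926520
Series (C and D): 0.937930 × 0.744383 = 0.698179
Parallel ([0.926520] and [0.698179]): 1 − (1 − 0.926520)(1 − 0.698179) = 0.977822
Series ([0.977822] and E): 0.977822 × 0.934559 = 0.9138

0.9138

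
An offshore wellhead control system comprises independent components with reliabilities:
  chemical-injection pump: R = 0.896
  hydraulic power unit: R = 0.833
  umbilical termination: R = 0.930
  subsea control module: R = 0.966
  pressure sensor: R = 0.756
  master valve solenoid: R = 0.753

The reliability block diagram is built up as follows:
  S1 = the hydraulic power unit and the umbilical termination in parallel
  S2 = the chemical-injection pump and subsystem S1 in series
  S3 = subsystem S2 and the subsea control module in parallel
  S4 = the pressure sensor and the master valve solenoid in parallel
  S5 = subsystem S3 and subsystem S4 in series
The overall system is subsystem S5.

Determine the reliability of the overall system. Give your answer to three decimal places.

Parallel (hydraulic power unit and umbilical termination): 1 − (1 − 0.83300)(1 − 0.93000) = 0.98831
Series (chemical-injection pump and [0.98831]): 0.89600 × 0.98831 = 0.88553
Parallel ([0.88553] and subsea control module): 1 − (1 − 0.88553)(1 − 0.96600) = 0.99611
Parallel (pressure sensor and master valve solenoid): 1 − (1 − 0.75600)(1 − 0.75300) = 0.93973
Series ([0.99611] and [0.93973]): 0.99611 × 0.93973 = 0.936

0.936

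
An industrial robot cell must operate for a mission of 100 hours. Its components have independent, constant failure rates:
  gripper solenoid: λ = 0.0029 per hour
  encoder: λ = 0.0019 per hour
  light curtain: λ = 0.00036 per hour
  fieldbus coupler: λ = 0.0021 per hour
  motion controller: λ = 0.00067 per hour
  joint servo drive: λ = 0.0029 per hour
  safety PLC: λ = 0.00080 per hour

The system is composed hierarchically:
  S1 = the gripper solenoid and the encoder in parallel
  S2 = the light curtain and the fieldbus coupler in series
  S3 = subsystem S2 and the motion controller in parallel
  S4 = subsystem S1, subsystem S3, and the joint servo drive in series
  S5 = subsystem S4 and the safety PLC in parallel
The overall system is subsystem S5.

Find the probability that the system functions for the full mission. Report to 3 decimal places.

0.977

R(gripper solenoid) = exp(−0.0029 × 100) = 0.74826
R(encoder) = exp(−0.0019 × 100) = 0.82696
R(light curtain) = exp(−0.00036 × 100) = 0.96464
R(fieldbus coupler) = exp(−0.0021 × 100) = 0.81058
R(motion controller) = exp(−0.00067 × 100) = 0.93520
R(joint servo drive) = exp(−0.0029 × 100) = 0.74826
R(safety PLC) = exp(−0.00080 × 100) = 0.92312
Parallel (gripper solenoid and encoder): 1 − (1 − 0.74826)(1 − 0.82696) = 0.95644
Series (light curtain and fieldbus coupler): 0.96464 × 0.81058 = 0.78192
Parallel ([0.78192] and motion controller): 1 − (1 − 0.78192)(1 − 0.93520) = 0.98587
Series ([0.95644], [0.98587], and joint servo drive): 0.95644 × 0.98587 × 0.74826 = 0.70555
Parallel ([0.70555] and safety PLC): 1 − (1 − 0.70555)(1 − 0.92312) = 0.977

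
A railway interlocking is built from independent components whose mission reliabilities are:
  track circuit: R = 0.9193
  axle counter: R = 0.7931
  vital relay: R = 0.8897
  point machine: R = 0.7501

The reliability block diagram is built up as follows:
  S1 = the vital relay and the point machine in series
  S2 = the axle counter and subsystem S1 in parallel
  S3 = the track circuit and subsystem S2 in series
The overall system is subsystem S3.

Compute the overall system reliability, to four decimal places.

0.8560

Series (vital relay and point machine): 0.889700 × 0.750100 = 0.667364
Parallel (axle counter and [0.667364]): 1 − (1 − 0.793100)(1 − 0.667364) = 0.931178
Series (track circuit and [0.931178]): 0.919300 × 0.931178 = 0.8560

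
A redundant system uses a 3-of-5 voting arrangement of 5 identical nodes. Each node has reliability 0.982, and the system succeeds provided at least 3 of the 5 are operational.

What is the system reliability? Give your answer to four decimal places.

0.9999

R = Σ_{i=3}^{5} C(5,i) p^i (1−p)^{5−i} with p = 0.982
C(5,3)·0.982^3·0.018^2 = 0.003068
C(5,4)·0.982^4·0.018^1 = 0.083693
C(5,5)·0.982^5·0.018^0 = 0.913182
Sum = 0.9999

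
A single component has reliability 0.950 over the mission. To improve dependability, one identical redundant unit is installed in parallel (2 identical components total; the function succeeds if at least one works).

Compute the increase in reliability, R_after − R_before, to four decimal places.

R_before = 0.950
R_after = 1 − (1 − 0.950)^2 = 0.9975
ΔR = 0.9975 − 0.950 = 0.0475

0.0475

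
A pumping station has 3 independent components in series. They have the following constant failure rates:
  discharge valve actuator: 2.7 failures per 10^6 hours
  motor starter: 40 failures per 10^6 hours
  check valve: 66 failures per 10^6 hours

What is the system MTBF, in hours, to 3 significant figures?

Series of exponential components: λ_sys = Σ λ_i
λ_sys = 0.0000027 + 0.000040 + 0.000066 = 1.0870e-04 /h
MTBF = 1 / λ_sys = 9200 h

9200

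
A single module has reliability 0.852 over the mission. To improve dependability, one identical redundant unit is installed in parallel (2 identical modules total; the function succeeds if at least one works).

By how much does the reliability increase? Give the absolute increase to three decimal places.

0.126

R_before = 0.852
R_after = 1 − (1 − 0.852)^2 = 0.978
ΔR = 0.978 − 0.852 = 0.126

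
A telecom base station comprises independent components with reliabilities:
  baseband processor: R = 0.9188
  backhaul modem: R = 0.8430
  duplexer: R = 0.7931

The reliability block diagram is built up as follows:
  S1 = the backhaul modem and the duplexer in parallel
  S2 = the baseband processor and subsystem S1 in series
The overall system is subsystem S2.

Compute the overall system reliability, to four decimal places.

Parallel (backhaul modem and duplexer): 1 − (1 − 0.843000)(1 − 0.793100) = 0.967517
Series (baseband processor and [0.967517]): 0.918800 × 0.967517 = 0.8890

0.8890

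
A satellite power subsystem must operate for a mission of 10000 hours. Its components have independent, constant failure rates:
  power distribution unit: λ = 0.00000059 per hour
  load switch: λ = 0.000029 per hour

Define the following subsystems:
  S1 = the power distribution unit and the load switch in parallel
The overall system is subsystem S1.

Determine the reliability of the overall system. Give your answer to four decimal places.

R(power distribution unit) = exp(−0.00000059 × 10000) = 0.994117
R(load switch) = exp(−0.000029 × 10000) = 0.748264
Parallel (power distribution unit and load switch): 1 − (1 − 0.994117)(1 − 0.748264) = 0.9985

0.9985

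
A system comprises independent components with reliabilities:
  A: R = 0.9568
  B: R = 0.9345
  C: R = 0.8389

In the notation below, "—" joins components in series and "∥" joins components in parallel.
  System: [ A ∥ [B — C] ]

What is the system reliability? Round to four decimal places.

0.9907

Series (B and C): 0.934500 × 0.838900 = 0.783952
Parallel (A and [0.783952]): 1 − (1 − 0.956800)(1 − 0.783952) = 0.9907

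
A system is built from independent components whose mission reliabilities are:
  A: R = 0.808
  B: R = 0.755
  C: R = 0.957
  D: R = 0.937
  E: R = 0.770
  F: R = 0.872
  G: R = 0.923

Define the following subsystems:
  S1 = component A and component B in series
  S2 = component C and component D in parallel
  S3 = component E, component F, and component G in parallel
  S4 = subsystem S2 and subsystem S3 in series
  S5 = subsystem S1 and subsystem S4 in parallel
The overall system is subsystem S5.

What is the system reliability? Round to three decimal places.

0.998

Series (A and B): 0.80800 × 0.75500 = 0.61004
Parallel (C and D): 1 − (1 − 0.95700)(1 − 0.93700) = 0.99729
Parallel (E, F, and G): 1 − (1 − 0.77000)(1 − 0.87200)(1 − 0.92300) = 0.99773
Series ([0.99729] and [0.99773]): 0.99729 × 0.99773 = 0.99503
Parallel ([0.61004] and [0.99503]): 1 − (1 − 0.61004)(1 − 0.99503) = 0.998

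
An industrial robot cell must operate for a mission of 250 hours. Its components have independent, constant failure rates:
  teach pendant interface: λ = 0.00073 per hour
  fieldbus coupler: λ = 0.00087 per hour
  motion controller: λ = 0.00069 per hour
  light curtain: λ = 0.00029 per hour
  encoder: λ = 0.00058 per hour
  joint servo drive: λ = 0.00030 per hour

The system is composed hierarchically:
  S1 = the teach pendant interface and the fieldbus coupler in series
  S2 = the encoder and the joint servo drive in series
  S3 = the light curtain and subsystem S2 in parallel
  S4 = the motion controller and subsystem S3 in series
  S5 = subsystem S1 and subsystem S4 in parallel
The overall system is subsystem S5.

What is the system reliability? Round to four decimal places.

R(teach pendant interface) = exp(−0.00073 × 250) = 0.833185
R(fieldbus coupler) = exp(−0.00087 × 250) = 0.804528
R(motion controller) = exp(−0.00069 × 250) = 0.841558
R(light curtain) = exp(−0.00029 × 250) = 0.930066
R(encoder) = exp(−0.00058 × 250) = 0.865022
R(joint servo drive) = exp(−0.00030 × 250) = 0.927743
Series (teach pendant interface and fieldbus coupler): 0.833185 × 0.804528 = 0.670321
Series (encoder and joint servo drive): 0.865022 × 0.927743 = 0.802518
Parallel (light curtain and [0.802518]): 1 − (1 − 0.930066)(1 − 0.802518) = 0.986189
Series (motion controller and [0.986189]): 0.841558 × 0.986189 = 0.829935
Parallel ([0.670321] and [0.829935]): 1 − (1 − 0.670321)(1 − 0.829935) = 0.9439

0.9439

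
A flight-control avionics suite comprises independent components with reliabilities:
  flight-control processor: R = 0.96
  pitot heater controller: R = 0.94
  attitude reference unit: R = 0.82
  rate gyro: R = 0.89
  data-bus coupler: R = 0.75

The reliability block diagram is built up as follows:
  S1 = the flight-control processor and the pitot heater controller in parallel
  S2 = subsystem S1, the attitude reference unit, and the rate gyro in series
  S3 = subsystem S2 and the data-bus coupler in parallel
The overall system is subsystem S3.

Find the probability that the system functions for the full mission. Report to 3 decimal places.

Parallel (flight-control processor and pitot heater controller): 1 − (1 − 0.96000)(1 − 0.94000) = 0.99760
Series ([0.99760], attitude reference unit, and rate gyro): 0.99760 × 0.82000 × 0.89000 = 0.72805
Parallel ([0.72805] and data-bus coupler): 1 − (1 − 0.72805)(1 − 0.75000) = 0.932

0.932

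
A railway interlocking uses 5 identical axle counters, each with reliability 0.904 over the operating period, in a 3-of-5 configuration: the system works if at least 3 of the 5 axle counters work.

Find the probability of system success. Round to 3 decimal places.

R = Σ_{i=3}^{5} C(5,i) p^i (1−p)^{5−i} with p = 0.904
C(5,3)·0.904^3·0.096^2 = 0.06808
C(5,4)·0.904^4·0.096^1 = 0.32056
C(5,5)·0.904^5·0.096^0 = 0.60373
Sum = 0.992

0.992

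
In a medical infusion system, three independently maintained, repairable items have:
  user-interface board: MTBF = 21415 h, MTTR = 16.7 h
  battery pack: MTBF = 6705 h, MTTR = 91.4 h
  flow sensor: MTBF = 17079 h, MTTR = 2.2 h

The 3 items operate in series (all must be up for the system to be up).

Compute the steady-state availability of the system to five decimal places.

A(user-interface board) = MTBF/(MTBF+MTTR) = 21415/(21415+16.7) = 0.999221
A(battery pack) = MTBF/(MTBF+MTTR) = 6705/(6705+91.4) = 0.986552
A(flow sensor) = MTBF/(MTBF+MTTR) = 17079/(17079+2.2) = 0.999871
Series availability: 0.999221 × 0.986552 × 0.999871 = 0.98566

0.98566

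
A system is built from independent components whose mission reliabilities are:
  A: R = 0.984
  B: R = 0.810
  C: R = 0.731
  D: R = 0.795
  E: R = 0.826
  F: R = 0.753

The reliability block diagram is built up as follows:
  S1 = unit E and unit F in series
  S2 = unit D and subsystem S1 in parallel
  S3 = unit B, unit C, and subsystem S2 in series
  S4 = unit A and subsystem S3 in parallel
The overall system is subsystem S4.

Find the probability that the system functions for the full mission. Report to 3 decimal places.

Series (E and F): 0.82600 × 0.75300 = 0.62198
Parallel (D and [0.62198]): 1 − (1 − 0.79500)(1 − 0.62198) = 0.92251
Series (B, C, and [0.92251]): 0.81000 × 0.73100 × 0.92251 = 0.54623
Parallel (A and [0.54623]): 1 − (1 − 0.98400)(1 − 0.54623) = 0.993

0.993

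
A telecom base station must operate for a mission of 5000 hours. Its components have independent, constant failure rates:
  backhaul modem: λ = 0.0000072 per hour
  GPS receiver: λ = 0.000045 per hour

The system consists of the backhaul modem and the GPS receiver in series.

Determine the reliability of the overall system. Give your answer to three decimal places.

R(backhaul modem) = exp(−0.0000072 × 5000) = 0.96464
R(GPS receiver) = exp(−0.000045 × 5000) = 0.79852
Series (backhaul modem and GPS receiver): 0.96464 × 0.79852 = 0.770

0.770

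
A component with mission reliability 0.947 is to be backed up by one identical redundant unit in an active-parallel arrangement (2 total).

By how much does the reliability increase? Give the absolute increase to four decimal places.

R_before = 0.947
R_after = 1 − (1 − 0.947)^2 = 0.9972
ΔR = 0.9972 − 0.947 = 0.0502

0.0502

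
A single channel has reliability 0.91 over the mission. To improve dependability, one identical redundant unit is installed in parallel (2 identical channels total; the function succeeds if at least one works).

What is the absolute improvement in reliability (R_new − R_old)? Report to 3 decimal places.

R_before = 0.91
R_after = 1 − (1 − 0.91)^2 = 0.992
ΔR = 0.992 − 0.91 = 0.082

0.082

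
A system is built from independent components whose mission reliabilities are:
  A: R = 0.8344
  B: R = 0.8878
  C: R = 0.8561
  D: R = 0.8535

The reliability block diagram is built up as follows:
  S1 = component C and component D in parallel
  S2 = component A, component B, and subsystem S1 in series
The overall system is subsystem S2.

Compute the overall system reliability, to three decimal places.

Parallel (C and D): 1 − (1 − 0.85610)(1 − 0.85350) = 0.97892
Series (A, B, and [0.97892]): 0.83440 × 0.88780 × 0.97892 = 0.725

0.725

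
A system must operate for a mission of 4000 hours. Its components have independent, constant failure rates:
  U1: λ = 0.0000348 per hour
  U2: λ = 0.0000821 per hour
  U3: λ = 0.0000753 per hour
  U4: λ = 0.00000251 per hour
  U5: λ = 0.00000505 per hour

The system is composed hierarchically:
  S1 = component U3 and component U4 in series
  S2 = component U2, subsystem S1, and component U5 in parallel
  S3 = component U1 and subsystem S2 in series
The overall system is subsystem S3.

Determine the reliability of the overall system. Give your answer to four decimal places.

R(U1) = exp(−0.0000348 × 4000) = 0.870054
R(U2) = exp(−0.0000821 × 4000) = 0.720075
R(U3) = exp(−0.0000753 × 4000) = 0.739930
R(U4) = exp(−0.00000251 × 4000) = 0.990010
R(U5) = exp(−0.00000505 × 4000) = 0.980003
Series (U3 and U4): 0.739930 × 0.990010 = 0.732538
Parallel (U2, [0.732538], and U5): 1 − (1 − 0.720075)(1 − 0.732538)(1 − 0.980003) = 0.998503
Series (U1 and [0.998503]): 0.870054 × 0.998503 = 0.8688

0.8688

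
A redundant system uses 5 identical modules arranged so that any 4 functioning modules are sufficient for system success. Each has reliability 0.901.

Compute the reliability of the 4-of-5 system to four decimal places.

0.9200

R = Σ_{i=4}^{5} C(5,i) p^i (1−p)^{5−i} with p = 0.901
C(5,4)·0.901^4·0.099^1 = 0.326215
C(5,5)·0.901^5·0.099^0 = 0.593778
Sum = 0.9200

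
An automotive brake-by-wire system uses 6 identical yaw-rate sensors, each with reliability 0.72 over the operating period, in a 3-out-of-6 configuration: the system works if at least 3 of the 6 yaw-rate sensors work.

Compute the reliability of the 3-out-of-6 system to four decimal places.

R = Σ_{i=3}^{6} C(6,i) p^i (1−p)^{6−i} with p = 0.72
C(6,3)·0.72^3·0.28^3 = 0.163871
C(6,4)·0.72^4·0.28^2 = 0.316037
C(6,5)·0.72^5·0.28^1 = 0.325066
C(6,6)·0.72^6·0.28^0 = 0.139314
Sum = 0.9443

0.9443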